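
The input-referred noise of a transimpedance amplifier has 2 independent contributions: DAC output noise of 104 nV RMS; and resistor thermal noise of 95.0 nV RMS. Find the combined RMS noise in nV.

141 nV

Uncorrelated sources add in power (mean-square): V_tot = √(ΣV_i²)
V_tot = √[(1.04×10⁻⁷)² + (9.50×10⁻⁸)²] = 1.41×10⁻⁷ V = 141 nV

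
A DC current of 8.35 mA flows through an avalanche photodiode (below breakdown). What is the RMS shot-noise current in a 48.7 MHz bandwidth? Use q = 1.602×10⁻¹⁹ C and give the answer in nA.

I_n = √(2qI·B)
2qI·B = 2 × 1.602×10⁻¹⁹ × 8.35×10⁻³ × 4.87×10⁷ = 1.30×10⁻¹³ A²
I_n = √(1.30×10⁻¹³) = 3.61×10⁻⁷ A = 361 nA

361 nA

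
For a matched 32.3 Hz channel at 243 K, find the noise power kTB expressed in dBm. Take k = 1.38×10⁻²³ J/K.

−159.7 dBm

P_n = kTB = 1.38×10⁻²³ × 243 × 3.23×10¹ = 1.08×10⁻¹⁹ W
In dBm: 10 log₁₀(1.08×10⁻¹⁹ / 10⁻³) = −159.7 dBm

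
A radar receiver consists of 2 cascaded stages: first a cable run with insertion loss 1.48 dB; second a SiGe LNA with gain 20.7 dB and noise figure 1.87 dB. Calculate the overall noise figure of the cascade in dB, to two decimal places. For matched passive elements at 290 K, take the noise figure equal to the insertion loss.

Convert to linear (a loss of L dB is a gain of −L dB): F_i = 10^(NF_i/10), G_i = 10^(G_i,dB/10)
  Stage 1: F_1 = 10^(1.48/10) = 1.406, G_1 = 10^(−1.48/10) = 0.7112
  Stage 2: F_2 = 10^(1.87/10) = 1.538, G_2 = 10^(20.7/10) = 117.5
Friis cascade:
  F = 1.406 + (1.538 − 1)/0.7112 = 2.163
NF = 10 log₁₀(2.163) = 3.35 dB

3.35 dB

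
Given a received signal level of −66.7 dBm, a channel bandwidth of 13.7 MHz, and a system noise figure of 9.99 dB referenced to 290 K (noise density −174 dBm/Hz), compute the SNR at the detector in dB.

25.9 dB

Noise floor: N = −174 + 10 log₁₀(B) + NF
10 log₁₀(1.37×10⁷) = 71.37 dB
N = −174 + 71.37 + 9.99 = −92.64 dBm
SNR = P_sig − N = −66.7 − (−92.64) = 25.94 dB → 25.9 dB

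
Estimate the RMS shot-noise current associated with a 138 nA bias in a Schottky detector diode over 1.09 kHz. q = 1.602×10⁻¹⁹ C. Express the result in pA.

6.94 pA

I_n = √(2qI·B)
2qI·B = 2 × 1.602×10⁻¹⁹ × 1.38×10⁻⁷ × 1.09×10³ = 4.82×10⁻²³ A²
I_n = √(4.82×10⁻²³) = 6.94×10⁻¹² A = 6.94 pA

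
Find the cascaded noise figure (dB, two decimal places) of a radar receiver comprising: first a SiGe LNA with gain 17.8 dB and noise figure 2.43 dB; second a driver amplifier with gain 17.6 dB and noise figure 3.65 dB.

Convert to linear (a loss of L dB is a gain of −L dB): F_i = 10^(NF_i/10), G_i = 10^(G_i,dB/10)
  Stage 1: F_1 = 10^(2.43/10) = 1.750, G_1 = 10^(17.8/10) = 60.26
  Stage 2: F_2 = 10^(3.65/10) = 2.317, G_2 = 10^(17.6/10) = 57.54
Friis cascade:
  F = 1.750 + (2.317 − 1)/60.26 = 1.772
NF = 10 log₁₀(1.772) = 2.48 dB

2.48 dB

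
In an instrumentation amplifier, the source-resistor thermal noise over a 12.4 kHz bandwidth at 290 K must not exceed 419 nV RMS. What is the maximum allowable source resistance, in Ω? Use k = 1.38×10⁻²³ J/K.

Johnson–Nyquist: V_n = √(4kTRB) ⇒ R = V_n² / (4kTB)
4kTB = 4 × 1.38×10⁻²³ × 290 × 1.24×10⁴ = 1.98×10⁻¹⁶
R = (4.19×10⁻⁷)² / 1.98×10⁻¹⁶ = 8.84×10² Ω = 884 Ω

884 Ω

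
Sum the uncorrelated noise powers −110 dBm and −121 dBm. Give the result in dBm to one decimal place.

−109.7 dBm

Convert to linear, add, convert back:
P₁ = 1.00×10⁻¹⁴ W, P₂ = 7.94×10⁻¹⁶ W
P_tot = 1.08×10⁻¹⁴ W → 10 log₁₀(P_tot / 10⁻³) = −109.7 dBm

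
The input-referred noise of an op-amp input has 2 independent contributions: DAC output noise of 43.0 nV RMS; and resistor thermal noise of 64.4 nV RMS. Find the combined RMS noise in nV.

77.4 nV

Uncorrelated sources add in power (mean-square): V_tot = √(ΣV_i²)
V_tot = √[(4.30×10⁻⁸)² + (6.44×10⁻⁸)²] = 7.74×10⁻⁸ V = 77.4 nV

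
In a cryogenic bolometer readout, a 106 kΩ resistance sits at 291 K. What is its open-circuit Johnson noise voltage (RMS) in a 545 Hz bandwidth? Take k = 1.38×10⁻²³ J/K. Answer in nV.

V_n = √(4kTRB)
4kTRB = 4 × 1.38×10⁻²³ × 291 × 1.06×10⁵ × 5.45×10² = 9.28×10⁻¹³ V²
V_n = √(9.28×10⁻¹³) = 9.63×10⁻⁷ V = 963 nV

963 nV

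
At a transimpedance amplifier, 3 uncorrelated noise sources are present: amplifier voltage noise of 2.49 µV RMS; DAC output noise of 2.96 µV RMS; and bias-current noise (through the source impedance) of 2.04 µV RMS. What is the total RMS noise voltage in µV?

4.37 µV

Uncorrelated sources add in power (mean-square): V_tot = √(ΣV_i²)
V_tot = √[(2.49×10⁻⁶)² + (2.96×10⁻⁶)² + (2.04×10⁻⁶)²] = 4.37×10⁻⁶ V = 4.37 µV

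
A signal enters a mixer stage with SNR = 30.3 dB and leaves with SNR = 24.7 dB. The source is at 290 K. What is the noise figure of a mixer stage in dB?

5.6 dB

NF (dB) = SNR_in(dB) − SNR_out(dB) when the source is at T₀
NF = 30.3 − 24.7 = 5.6 dB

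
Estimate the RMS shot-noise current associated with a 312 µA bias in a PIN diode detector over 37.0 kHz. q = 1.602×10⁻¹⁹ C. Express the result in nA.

1.92 nA

I_n = √(2qI·B)
2qI·B = 2 × 1.602×10⁻¹⁹ × 3.12×10⁻⁴ × 3.70×10⁴ = 3.70×10⁻¹⁸ A²
I_n = √(3.70×10⁻¹⁸) = 1.92×10⁻⁹ A = 1.92 nA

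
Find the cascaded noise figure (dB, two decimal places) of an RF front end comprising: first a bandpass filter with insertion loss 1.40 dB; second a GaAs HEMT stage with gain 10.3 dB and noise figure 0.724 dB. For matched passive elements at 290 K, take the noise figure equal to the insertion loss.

2.12 dB

Convert to linear (a loss of L dB is a gain of −L dB): F_i = 10^(NF_i/10), G_i = 10^(G_i,dB/10)
  Stage 1: F_1 = 10^(1.40/10) = 1.380, G_1 = 10^(−1.40/10) = 0.7244
  Stage 2: F_2 = 10^(0.724/10) = 1.181, G_2 = 10^(10.3/10) = 10.72
Friis cascade:
  F = 1.380 + (1.181 − 1)/0.7244 = 1.631
NF = 10 log₁₀(1.631) = 2.12 dB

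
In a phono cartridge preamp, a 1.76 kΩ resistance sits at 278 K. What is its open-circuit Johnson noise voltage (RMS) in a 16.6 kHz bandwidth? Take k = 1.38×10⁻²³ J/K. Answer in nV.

670 nV

V_n = √(4kTRB)
4kTRB = 4 × 1.38×10⁻²³ × 278 × 1.76×10³ × 1.66×10⁴ = 4.48×10⁻¹³ V²
V_n = √(4.48×10⁻¹³) = 6.70×10⁻⁷ V = 670 nV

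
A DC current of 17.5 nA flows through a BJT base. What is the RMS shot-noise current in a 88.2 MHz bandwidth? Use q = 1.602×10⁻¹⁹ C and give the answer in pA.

703 pA

I_n = √(2qI·B)
2qI·B = 2 × 1.602×10⁻¹⁹ × 1.75×10⁻⁸ × 8.82×10⁷ = 4.95×10⁻¹⁹ A²
I_n = √(4.95×10⁻¹⁹) = 7.03×10⁻¹⁰ A = 703 pA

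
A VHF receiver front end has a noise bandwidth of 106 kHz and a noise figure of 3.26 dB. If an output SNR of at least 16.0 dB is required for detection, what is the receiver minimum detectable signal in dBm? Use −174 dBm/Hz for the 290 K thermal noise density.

−104.5 dBm

Sensitivity = −174 + 10 log₁₀(B) + NF + SNR_min
= −174 + 50.25 + 3.26 + 16.0
= −104.49 dBm → −104.5 dBm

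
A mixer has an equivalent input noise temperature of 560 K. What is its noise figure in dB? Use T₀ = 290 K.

4.67 dB

F = 1 + T_e/T₀ = 1 + 560/290 = 2.93103
NF = 10 log₁₀(2.93103) = 4.67 dB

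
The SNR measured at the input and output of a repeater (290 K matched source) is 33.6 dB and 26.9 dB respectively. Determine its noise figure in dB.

NF (dB) = SNR_in(dB) − SNR_out(dB) when the source is at T₀
NF = 33.6 − 26.9 = 6.7 dB

6.7 dB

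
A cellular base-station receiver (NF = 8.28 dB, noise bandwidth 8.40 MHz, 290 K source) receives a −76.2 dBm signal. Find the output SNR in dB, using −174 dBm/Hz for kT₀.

Noise floor: N = −174 + 10 log₁₀(B) + NF
10 log₁₀(8.40×10⁶) = 69.24 dB
N = −174 + 69.24 + 8.28 = −96.48 dBm
SNR = P_sig − N = −76.2 − (−96.48) = 20.28 dB → 20.3 dB

20.3 dB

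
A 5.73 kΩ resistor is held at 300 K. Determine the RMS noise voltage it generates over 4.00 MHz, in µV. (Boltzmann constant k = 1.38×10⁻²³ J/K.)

V_n = √(4kTRB)
4kTRB = 4 × 1.38×10⁻²³ × 300 × 5.73×10³ × 4.00×10⁶ = 3.80×10⁻¹⁰ V²
V_n = √(3.80×10⁻¹⁰) = 1.95×10⁻⁵ V = 19.5 µV

19.5 µV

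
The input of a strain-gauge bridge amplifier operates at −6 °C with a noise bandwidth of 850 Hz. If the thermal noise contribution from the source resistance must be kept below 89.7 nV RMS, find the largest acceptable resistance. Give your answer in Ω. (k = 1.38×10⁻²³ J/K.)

642 Ω

T = −6 °C + 273.15 = 267.15 K
Johnson–Nyquist: V_n = √(4kTRB) ⇒ R = V_n² / (4kTB)
4kTB = 4 × 1.38×10⁻²³ × 267.15 × 8.50×10² = 1.25×10⁻¹⁷
R = (8.97×10⁻⁸)² / 1.25×10⁻¹⁷ = 6.42×10² Ω = 642 Ω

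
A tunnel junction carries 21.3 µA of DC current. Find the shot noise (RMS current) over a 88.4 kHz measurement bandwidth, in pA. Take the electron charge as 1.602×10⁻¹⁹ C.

I_n = √(2qI·B)
2qI·B = 2 × 1.602×10⁻¹⁹ × 2.13×10⁻⁵ × 8.84×10⁴ = 6.03×10⁻¹⁹ A²
I_n = √(6.03×10⁻¹⁹) = 7.77×10⁻¹⁰ A = 777 pA

777 pA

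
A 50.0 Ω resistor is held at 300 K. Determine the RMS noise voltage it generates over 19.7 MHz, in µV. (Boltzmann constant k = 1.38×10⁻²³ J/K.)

V_n = √(4kTRB)
4kTRB = 4 × 1.38×10⁻²³ × 300 × 5.00×10¹ × 1.97×10⁷ = 1.63×10⁻¹¹ V²
V_n = √(1.63×10⁻¹¹) = 4.04×10⁻⁶ V = 4.04 µV

4.04 µV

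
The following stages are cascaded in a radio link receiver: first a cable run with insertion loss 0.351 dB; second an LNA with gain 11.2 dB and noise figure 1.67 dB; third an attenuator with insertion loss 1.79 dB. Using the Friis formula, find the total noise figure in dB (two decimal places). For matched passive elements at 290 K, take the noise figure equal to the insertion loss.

2.13 dB

Convert to linear (a loss of L dB is a gain of −L dB): F_i = 10^(NF_i/10), G_i = 10^(G_i,dB/10)
  Stage 1: F_1 = 10^(0.351/10) = 1.084, G_1 = 10^(−0.351/10) = 0.9224
  Stage 2: F_2 = 10^(1.67/10) = 1.469, G_2 = 10^(11.2/10) = 13.18
  Stage 3: F_3 = 10^(1.79/10) = 1.510, G_3 = 10^(−1.79/10) = 0.6622
Friis cascade:
  F = 1.084 + (1.469 − 1)/0.9224 + (1.510 − 1)/12.16 = 1.635
NF = 10 log₁₀(1.635) = 2.13 dB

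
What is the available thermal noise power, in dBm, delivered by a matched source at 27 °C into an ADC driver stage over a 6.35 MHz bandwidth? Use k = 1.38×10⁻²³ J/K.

−105.8 dBm

T = 27 °C + 273.15 = 300.15 K
P_n = kTB = 1.38×10⁻²³ × 300.15 × 6.35×10⁶ = 2.63×10⁻¹⁴ W
In dBm: 10 log₁₀(2.63×10⁻¹⁴ / 10⁻³) = −105.8 dBm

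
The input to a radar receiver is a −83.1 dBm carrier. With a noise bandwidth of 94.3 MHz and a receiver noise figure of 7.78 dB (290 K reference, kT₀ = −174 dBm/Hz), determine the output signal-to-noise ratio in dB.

3.4 dB

Noise floor: N = −174 + 10 log₁₀(B) + NF
10 log₁₀(9.43×10⁷) = 79.75 dB
N = −174 + 79.75 + 7.78 = −86.47 dBm
SNR = P_sig − N = −83.1 − (−86.47) = 3.37 dB → 3.4 dB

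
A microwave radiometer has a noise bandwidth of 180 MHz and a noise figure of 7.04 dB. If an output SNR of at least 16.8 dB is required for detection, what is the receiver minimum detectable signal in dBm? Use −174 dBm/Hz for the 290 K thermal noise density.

−67.6 dBm

Sensitivity = −174 + 10 log₁₀(B) + NF + SNR_min
= −174 + 82.55 + 7.04 + 16.8
= −67.61 dBm → −67.6 dBm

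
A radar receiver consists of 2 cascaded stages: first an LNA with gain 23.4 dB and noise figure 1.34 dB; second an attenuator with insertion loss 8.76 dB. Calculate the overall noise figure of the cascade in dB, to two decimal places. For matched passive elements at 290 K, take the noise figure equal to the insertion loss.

1.43 dB

Convert to linear (a loss of L dB is a gain of −L dB): F_i = 10^(NF_i/10), G_i = 10^(G_i,dB/10)
  Stage 1: F_1 = 10^(1.34/10) = 1.361, G_1 = 10^(23.4/10) = 218.8
  Stage 2: F_2 = 10^(8.76/10) = 7.516, G_2 = 10^(−8.76/10) = 0.1330
Friis cascade:
  F = 1.361 + (7.516 − 1)/218.8 = 1.391
NF = 10 log₁₀(1.391) = 1.43 dB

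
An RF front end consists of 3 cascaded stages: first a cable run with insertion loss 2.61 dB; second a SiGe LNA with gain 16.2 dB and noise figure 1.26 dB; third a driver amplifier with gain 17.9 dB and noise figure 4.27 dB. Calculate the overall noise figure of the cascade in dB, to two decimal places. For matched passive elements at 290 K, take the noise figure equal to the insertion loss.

Convert to linear (a loss of L dB is a gain of −L dB): F_i = 10^(NF_i/10), G_i = 10^(G_i,dB/10)
  Stage 1: F_1 = 10^(2.61/10) = 1.824, G_1 = 10^(−2.61/10) = 0.5483
  Stage 2: F_2 = 10^(1.26/10) = 1.337, G_2 = 10^(16.2/10) = 41.69
  Stage 3: F_3 = 10^(4.27/10) = 2.673, G_3 = 10^(17.9/10) = 61.66
Friis cascade:
  F = 1.824 + (1.337 − 1)/0.5483 + (2.673 − 1)/22.86 = 2.511
NF = 10 log₁₀(2.511) = 4.00 dB

4.00 dB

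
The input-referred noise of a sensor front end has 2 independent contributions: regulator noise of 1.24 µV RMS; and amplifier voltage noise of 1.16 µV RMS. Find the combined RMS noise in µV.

1.70 µV

Uncorrelated sources add in power (mean-square): V_tot = √(ΣV_i²)
V_tot = √[(1.24×10⁻⁶)² + (1.16×10⁻⁶)²] = 1.70×10⁻⁶ V = 1.70 µV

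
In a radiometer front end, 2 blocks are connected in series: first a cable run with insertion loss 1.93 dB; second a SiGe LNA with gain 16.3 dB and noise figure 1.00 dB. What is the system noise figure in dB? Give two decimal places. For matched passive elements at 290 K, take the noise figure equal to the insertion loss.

Convert to linear (a loss of L dB is a gain of −L dB): F_i = 10^(NF_i/10), G_i = 10^(G_i,dB/10)
  Stage 1: F_1 = 10^(1.93/10) = 1.560, G_1 = 10^(−1.93/10) = 0.6412
  Stage 2: F_2 = 10^(1.00/10) = 1.259, G_2 = 10^(16.3/10) = 42.66
Friis cascade:
  F = 1.560 + (1.259 − 1)/0.6412 = 1.963
NF = 10 log₁₀(1.963) = 2.93 dB

2.93 dB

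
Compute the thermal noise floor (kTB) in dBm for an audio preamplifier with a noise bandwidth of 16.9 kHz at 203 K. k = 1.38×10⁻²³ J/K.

−133.2 dBm

P_n = kTB = 1.38×10⁻²³ × 203 × 1.69×10⁴ = 4.73×10⁻¹⁷ W
In dBm: 10 log₁₀(4.73×10⁻¹⁷ / 10⁻³) = −133.2 dBm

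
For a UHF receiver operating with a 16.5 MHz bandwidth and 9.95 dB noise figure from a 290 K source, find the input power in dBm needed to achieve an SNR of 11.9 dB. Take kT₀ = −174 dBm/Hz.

−80.0 dBm

Sensitivity = −174 + 10 log₁₀(B) + NF + SNR_min
= −174 + 72.17 + 9.95 + 11.9
= −79.98 dBm → −80.0 dBm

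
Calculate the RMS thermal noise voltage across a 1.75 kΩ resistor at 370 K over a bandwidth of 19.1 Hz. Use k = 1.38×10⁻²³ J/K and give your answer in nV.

V_n = √(4kTRB)
4kTRB = 4 × 1.38×10⁻²³ × 370 × 1.75×10³ × 1.91×10¹ = 6.83×10⁻¹⁶ V²
V_n = √(6.83×10⁻¹⁶) = 2.61×10⁻⁸ V = 26.1 nV

26.1 nV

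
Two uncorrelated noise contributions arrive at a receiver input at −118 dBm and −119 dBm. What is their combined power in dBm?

Convert to linear, add, convert back:
P₁ = 1.58×10⁻¹⁵ W, P₂ = 1.26×10⁻¹⁵ W
P_tot = 2.84×10⁻¹⁵ W → 10 log₁₀(P_tot / 10⁻³) = −115.5 dBm

−115.5 dBm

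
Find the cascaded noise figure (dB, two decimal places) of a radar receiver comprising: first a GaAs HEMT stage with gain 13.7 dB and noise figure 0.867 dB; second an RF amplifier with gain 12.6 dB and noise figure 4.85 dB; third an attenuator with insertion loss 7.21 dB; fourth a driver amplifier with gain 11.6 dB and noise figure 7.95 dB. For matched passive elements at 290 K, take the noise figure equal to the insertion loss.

Convert to linear (a loss of L dB is a gain of −L dB): F_i = 10^(NF_i/10), G_i = 10^(G_i,dB/10)
  Stage 1: F_1 = 10^(0.867/10) = 1.221, G_1 = 10^(13.7/10) = 23.44
  Stage 2: F_2 = 10^(4.85/10) = 3.055, G_2 = 10^(12.6/10) = 18.20
  Stage 3: F_3 = 10^(7.21/10) = 5.260, G_3 = 10^(−7.21/10) = 0.1901
  Stage 4: F_4 = 10^(7.95/10) = 6.237, G_4 = 10^(11.6/10) = 14.45
Friis cascade:
  F = 1.221 + (3.055 − 1)/23.44 + (5.260 − 1)/426.6 + (6.237 − 1)/81.10 = 1.383
NF = 10 log₁₀(1.383) = 1.41 dB

1.41 dB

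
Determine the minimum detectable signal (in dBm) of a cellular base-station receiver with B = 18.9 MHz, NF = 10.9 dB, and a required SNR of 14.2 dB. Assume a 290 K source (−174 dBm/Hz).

−76.1 dBm

Sensitivity = −174 + 10 log₁₀(B) + NF + SNR_min
= −174 + 72.76 + 10.9 + 14.2
= −76.14 dBm → −76.1 dBm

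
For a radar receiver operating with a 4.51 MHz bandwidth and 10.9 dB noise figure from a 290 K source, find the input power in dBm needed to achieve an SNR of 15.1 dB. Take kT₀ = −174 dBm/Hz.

Sensitivity = −174 + 10 log₁₀(B) + NF + SNR_min
= −174 + 66.54 + 10.9 + 15.1
= −81.46 dBm → −81.5 dBm

−81.5 dBm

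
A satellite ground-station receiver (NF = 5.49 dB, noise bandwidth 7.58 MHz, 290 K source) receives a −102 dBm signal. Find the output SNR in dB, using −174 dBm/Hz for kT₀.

Noise floor: N = −174 + 10 log₁₀(B) + NF
10 log₁₀(7.58×10⁶) = 68.8 dB
N = −174 + 68.8 + 5.49 = −99.71 dBm
SNR = P_sig − N = −102 − (−99.71) = −2.29 dB → −2.3 dB

−2.3 dB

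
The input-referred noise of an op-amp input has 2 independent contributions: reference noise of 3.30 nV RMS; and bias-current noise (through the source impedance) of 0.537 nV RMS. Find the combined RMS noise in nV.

3.34 nV

Uncorrelated sources add in power (mean-square): V_tot = √(ΣV_i²)
V_tot = √[(3.30×10⁻⁹)² + (5.37×10⁻¹⁰)²] = 3.34×10⁻⁹ V = 3.34 nV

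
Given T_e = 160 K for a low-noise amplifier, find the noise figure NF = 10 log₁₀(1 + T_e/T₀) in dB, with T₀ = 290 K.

1.91 dB

F = 1 + T_e/T₀ = 1 + 160/290 = 1.55172
NF = 10 log₁₀(1.55172) = 1.91 dB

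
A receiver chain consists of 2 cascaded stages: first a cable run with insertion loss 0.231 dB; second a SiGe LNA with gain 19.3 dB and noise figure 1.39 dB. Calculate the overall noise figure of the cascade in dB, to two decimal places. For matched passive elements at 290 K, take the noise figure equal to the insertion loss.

1.62 dB

Convert to linear (a loss of L dB is a gain of −L dB): F_i = 10^(NF_i/10), G_i = 10^(G_i,dB/10)
  Stage 1: F_1 = 10^(0.231/10) = 1.055, G_1 = 10^(−0.231/10) = 0.9482
  Stage 2: F_2 = 10^(1.39/10) = 1.377, G_2 = 10^(19.3/10) = 85.11
Friis cascade:
  F = 1.055 + (1.377 − 1)/0.9482 = 1.452
NF = 10 log₁₀(1.452) = 1.62 dB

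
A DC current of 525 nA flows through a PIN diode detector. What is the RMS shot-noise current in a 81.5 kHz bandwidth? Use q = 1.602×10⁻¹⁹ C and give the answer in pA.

I_n = √(2qI·B)
2qI·B = 2 × 1.602×10⁻¹⁹ × 5.25×10⁻⁷ × 8.15×10⁴ = 1.37×10⁻²⁰ A²
I_n = √(1.37×10⁻²⁰) = 1.17×10⁻¹⁰ A = 117 pA

117 pA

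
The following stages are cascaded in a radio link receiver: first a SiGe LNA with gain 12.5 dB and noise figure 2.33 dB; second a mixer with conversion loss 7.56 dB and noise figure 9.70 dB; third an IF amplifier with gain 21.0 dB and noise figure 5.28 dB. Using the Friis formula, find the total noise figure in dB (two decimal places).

4.68 dB

Convert to linear (a loss of L dB is a gain of −L dB): F_i = 10^(NF_i/10), G_i = 10^(G_i,dB/10)
  Stage 1: F_1 = 10^(2.33/10) = 1.710, G_1 = 10^(12.5/10) = 17.78
  Stage 2: F_2 = 10^(9.70/10) = 9.333, G_2 = 10^(−7.56/10) = 0.1754
  Stage 3: F_3 = 10^(5.28/10) = 3.373, G_3 = 10^(21.0/10) = 125.9
Friis cascade:
  F = 1.710 + (9.333 − 1)/17.78 + (3.373 − 1)/3.119 = 2.939
NF = 10 log₁₀(2.939) = 4.68 dB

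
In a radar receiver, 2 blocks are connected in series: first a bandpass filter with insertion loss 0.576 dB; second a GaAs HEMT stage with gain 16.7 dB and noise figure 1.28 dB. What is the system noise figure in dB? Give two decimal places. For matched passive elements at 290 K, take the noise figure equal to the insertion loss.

Convert to linear (a loss of L dB is a gain of −L dB): F_i = 10^(NF_i/10), G_i = 10^(G_i,dB/10)
  Stage 1: F_1 = 10^(0.576/10) = 1.142, G_1 = 10^(−0.576/10) = 0.8758
  Stage 2: F_2 = 10^(1.28/10) = 1.343, G_2 = 10^(16.7/10) = 46.77
Friis cascade:
  F = 1.142 + (1.343 − 1)/0.8758 = 1.533
NF = 10 log₁₀(1.533) = 1.86 dB

1.86 dB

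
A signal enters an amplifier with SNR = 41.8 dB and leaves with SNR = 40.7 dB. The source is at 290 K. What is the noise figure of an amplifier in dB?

NF (dB) = SNR_in(dB) − SNR_out(dB) when the source is at T₀
NF = 41.8 − 40.7 = 1.1 dB

1.1 dB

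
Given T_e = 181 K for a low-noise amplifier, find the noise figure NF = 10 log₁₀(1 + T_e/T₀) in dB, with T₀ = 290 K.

F = 1 + T_e/T₀ = 1 + 181/290 = 1.62414
NF = 10 log₁₀(1.62414) = 2.11 dB

2.11 dB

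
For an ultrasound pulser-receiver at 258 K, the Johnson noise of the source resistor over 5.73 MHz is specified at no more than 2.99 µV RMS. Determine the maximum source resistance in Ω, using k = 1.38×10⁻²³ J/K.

110 Ω

Johnson–Nyquist: V_n = √(4kTRB) ⇒ R = V_n² / (4kTB)
4kTB = 4 × 1.38×10⁻²³ × 258 × 5.73×10⁶ = 8.16×10⁻¹⁴
R = (2.99×10⁻⁶)² / 8.16×10⁻¹⁴ = 1.10×10² Ω = 110 Ω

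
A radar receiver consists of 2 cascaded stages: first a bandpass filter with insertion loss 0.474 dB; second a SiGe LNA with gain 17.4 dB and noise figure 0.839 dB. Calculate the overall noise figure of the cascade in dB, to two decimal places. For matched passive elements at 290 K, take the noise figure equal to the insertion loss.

Convert to linear (a loss of L dB is a gain of −L dB): F_i = 10^(NF_i/10), G_i = 10^(G_i,dB/10)
  Stage 1: F_1 = 10^(0.474/10) = 1.115, G_1 = 10^(−0.474/10) = 0.8966
  Stage 2: F_2 = 10^(0.839/10) = 1.213, G_2 = 10^(17.4/10) = 54.95
Friis cascade:
  F = 1.115 + (1.213 − 1)/0.8966 = 1.353
NF = 10 log₁₀(1.353) = 1.31 dB

1.31 dB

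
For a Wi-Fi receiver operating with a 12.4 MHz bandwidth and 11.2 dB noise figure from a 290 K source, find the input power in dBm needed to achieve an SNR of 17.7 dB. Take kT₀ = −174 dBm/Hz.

Sensitivity = −174 + 10 log₁₀(B) + NF + SNR_min
= −174 + 70.93 + 11.2 + 17.7
= −74.17 dBm → −74.2 dBm

−74.2 dBm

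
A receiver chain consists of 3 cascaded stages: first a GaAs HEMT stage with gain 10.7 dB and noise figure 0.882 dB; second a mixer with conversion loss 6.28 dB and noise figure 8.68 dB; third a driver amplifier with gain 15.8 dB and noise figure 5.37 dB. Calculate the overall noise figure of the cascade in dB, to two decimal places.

Convert to linear (a loss of L dB is a gain of −L dB): F_i = 10^(NF_i/10), G_i = 10^(G_i,dB/10)
  Stage 1: F_1 = 10^(0.882/10) = 1.225, G_1 = 10^(10.7/10) = 11.75
  Stage 2: F_2 = 10^(8.68/10) = 7.379, G_2 = 10^(−6.28/10) = 0.2355
  Stage 3: F_3 = 10^(5.37/10) = 3.443, G_3 = 10^(15.8/10) = 38.02
Friis cascade:
  F = 1.225 + (7.379 − 1)/11.75 + (3.443 − 1)/2.767 = 2.651
NF = 10 log₁₀(2.651) = 4.23 dB

4.23 dB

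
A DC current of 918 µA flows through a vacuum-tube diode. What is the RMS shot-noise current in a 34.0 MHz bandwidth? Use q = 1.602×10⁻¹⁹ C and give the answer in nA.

100 nA

I_n = √(2qI·B)
2qI·B = 2 × 1.602×10⁻¹⁹ × 9.18×10⁻⁴ × 3.40×10⁷ = 1.00×10⁻¹⁴ A²
I_n = √(1.00×10⁻¹⁴) = 1.00×10⁻⁷ A = 100 nA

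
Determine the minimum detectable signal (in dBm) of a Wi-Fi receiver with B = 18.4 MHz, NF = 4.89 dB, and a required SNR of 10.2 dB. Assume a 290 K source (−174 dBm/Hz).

−86.3 dBm

Sensitivity = −174 + 10 log₁₀(B) + NF + SNR_min
= −174 + 72.65 + 4.89 + 10.2
= −86.26 dBm → −86.3 dBm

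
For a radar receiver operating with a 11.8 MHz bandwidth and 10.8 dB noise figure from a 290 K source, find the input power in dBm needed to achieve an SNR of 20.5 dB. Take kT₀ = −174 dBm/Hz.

−72.0 dBm

Sensitivity = −174 + 10 log₁₀(B) + NF + SNR_min
= −174 + 70.72 + 10.8 + 20.5
= −71.98 dBm → −72.0 dBm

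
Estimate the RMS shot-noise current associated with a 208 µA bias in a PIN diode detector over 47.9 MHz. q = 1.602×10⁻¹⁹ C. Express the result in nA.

I_n = √(2qI·B)
2qI·B = 2 × 1.602×10⁻¹⁹ × 2.08×10⁻⁴ × 4.79×10⁷ = 3.19×10⁻¹⁵ A²
I_n = √(3.19×10⁻¹⁵) = 5.65×10⁻⁸ A = 56.5 nA

56.5 nA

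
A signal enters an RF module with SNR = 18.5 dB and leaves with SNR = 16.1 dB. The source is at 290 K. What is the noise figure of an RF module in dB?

NF (dB) = SNR_in(dB) − SNR_out(dB) when the source is at T₀
NF = 18.5 − 16.1 = 2.4 dB

2.4 dB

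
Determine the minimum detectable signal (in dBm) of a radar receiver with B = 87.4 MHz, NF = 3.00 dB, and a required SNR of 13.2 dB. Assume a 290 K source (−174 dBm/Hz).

Sensitivity = −174 + 10 log₁₀(B) + NF + SNR_min
= −174 + 79.42 + 3.00 + 13.2
= −78.38 dBm → −78.4 dBm

−78.4 dBm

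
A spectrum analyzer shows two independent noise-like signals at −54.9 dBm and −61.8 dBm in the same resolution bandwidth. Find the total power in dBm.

−54.1 dBm

Convert to linear, add, convert back:
P₁ = 3.24×10⁻⁹ W, P₂ = 6.61×10⁻¹⁰ W
P_tot = 3.90×10⁻⁹ W → 10 log₁₀(P_tot / 10⁻³) = −54.1 dBm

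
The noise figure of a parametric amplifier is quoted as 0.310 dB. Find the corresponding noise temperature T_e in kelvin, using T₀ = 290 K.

F = 10^(0.310/10) = 1.07399
T_e = (F − 1)·T₀ = (1.07399 − 1) × 290 = 21.5 K

21.5 K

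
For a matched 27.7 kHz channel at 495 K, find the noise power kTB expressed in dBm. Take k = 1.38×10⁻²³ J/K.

−127.2 dBm

P_n = kTB = 1.38×10⁻²³ × 495 × 2.77×10⁴ = 1.89×10⁻¹⁶ W
In dBm: 10 log₁₀(1.89×10⁻¹⁶ / 10⁻³) = −127.2 dBm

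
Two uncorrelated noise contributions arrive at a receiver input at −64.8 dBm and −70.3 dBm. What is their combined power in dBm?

−63.7 dBm

Convert to linear, add, convert back:
P₁ = 3.31×10⁻¹⁰ W, P₂ = 9.33×10⁻¹¹ W
P_tot = 4.24×10⁻¹⁰ W → 10 log₁₀(P_tot / 10⁻³) = −63.7 dBm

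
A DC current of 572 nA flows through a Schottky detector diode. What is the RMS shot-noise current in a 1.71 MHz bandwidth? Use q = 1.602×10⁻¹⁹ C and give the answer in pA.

I_n = √(2qI·B)
2qI·B = 2 × 1.602×10⁻¹⁹ × 5.72×10⁻⁷ × 1.71×10⁶ = 3.13×10⁻¹⁹ A²
I_n = √(3.13×10⁻¹⁹) = 5.60×10⁻¹⁰ A = 560 pA

560 pA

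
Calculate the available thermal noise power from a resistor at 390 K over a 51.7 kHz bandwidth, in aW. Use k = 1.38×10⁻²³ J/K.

P_n = kTB = 1.38×10⁻²³ × 390 × 5.17×10⁴ = 2.78×10⁻¹⁶ W = 278 aW

278 aW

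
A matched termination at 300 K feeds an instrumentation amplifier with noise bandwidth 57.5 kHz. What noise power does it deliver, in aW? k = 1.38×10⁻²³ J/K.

P_n = kTB = 1.38×10⁻²³ × 300 × 5.75×10⁴ = 2.38×10⁻¹⁶ W = 238 aW

238 aW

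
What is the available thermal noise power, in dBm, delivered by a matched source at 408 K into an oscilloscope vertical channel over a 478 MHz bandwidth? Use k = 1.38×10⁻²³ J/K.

−85.7 dBm

P_n = kTB = 1.38×10⁻²³ × 408 × 4.78×10⁸ = 2.69×10⁻¹² W
In dBm: 10 log₁₀(2.69×10⁻¹² / 10⁻³) = −85.7 dBm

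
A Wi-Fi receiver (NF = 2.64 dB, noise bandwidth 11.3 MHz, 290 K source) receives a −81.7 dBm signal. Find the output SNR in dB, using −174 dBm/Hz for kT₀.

19.1 dB

Noise floor: N = −174 + 10 log₁₀(B) + NF
10 log₁₀(1.13×10⁷) = 70.53 dB
N = −174 + 70.53 + 2.64 = −100.83 dBm
SNR = P_sig − N = −81.7 − (−100.83) = 19.13 dB → 19.1 dB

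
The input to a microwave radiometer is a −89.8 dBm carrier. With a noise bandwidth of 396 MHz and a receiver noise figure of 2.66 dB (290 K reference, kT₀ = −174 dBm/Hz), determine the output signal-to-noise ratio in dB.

−4.4 dB

Noise floor: N = −174 + 10 log₁₀(B) + NF
10 log₁₀(3.96×10⁸) = 85.98 dB
N = −174 + 85.98 + 2.66 = −85.36 dBm
SNR = P_sig − N = −89.8 − (−85.36) = −4.44 dB → −4.4 dB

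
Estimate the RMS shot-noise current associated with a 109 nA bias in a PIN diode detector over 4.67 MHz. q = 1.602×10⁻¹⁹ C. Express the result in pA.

404 pA

I_n = √(2qI·B)
2qI·B = 2 × 1.602×10⁻¹⁹ × 1.09×10⁻⁷ × 4.67×10⁶ = 1.63×10⁻¹⁹ A²
I_n = √(1.63×10⁻¹⁹) = 4.04×10⁻¹⁰ A = 404 pA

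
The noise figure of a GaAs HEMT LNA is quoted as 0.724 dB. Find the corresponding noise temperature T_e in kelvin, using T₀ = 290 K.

52.6 K

F = 10^(0.724/10) = 1.18141
T_e = (F − 1)·T₀ = (1.18141 − 1) × 290 = 52.6 K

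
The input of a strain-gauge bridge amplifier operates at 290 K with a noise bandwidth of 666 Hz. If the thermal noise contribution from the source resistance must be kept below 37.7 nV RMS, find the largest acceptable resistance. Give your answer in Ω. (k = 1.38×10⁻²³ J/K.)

Johnson–Nyquist: V_n = √(4kTRB) ⇒ R = V_n² / (4kTB)
4kTB = 4 × 1.38×10⁻²³ × 290 × 6.66×10² = 1.07×10⁻¹⁷
R = (3.77×10⁻⁸)² / 1.07×10⁻¹⁷ = 1.33×10² Ω = 133 Ω

133 Ω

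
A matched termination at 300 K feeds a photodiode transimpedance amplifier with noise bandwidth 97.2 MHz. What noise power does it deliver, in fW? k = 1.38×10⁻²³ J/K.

402 fW

P_n = kTB = 1.38×10⁻²³ × 300 × 9.72×10⁷ = 4.02×10⁻¹³ W = 402 fW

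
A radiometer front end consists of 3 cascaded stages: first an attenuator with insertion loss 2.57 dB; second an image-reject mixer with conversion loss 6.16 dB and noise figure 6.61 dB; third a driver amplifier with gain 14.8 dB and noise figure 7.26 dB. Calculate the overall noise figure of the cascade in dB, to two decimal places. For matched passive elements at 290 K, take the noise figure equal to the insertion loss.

Convert to linear (a loss of L dB is a gain of −L dB): F_i = 10^(NF_i/10), G_i = 10^(G_i,dB/10)
  Stage 1: F_1 = 10^(2.57/10) = 1.807, G_1 = 10^(−2.57/10) = 0.5534
  Stage 2: F_2 = 10^(6.61/10) = 4.581, G_2 = 10^(−6.16/10) = 0.2421
  Stage 3: F_3 = 10^(7.26/10) = 5.321, G_3 = 10^(14.8/10) = 30.20
Friis cascade:
  F = 1.807 + (4.581 − 1)/0.5534 + (5.321 − 1)/0.1340 = 40.53
NF = 10 log₁₀(40.53) = 16.08 dB

16.08 dB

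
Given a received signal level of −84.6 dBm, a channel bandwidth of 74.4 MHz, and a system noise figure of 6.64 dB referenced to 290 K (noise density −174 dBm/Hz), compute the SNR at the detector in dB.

4.0 dB

Noise floor: N = −174 + 10 log₁₀(B) + NF
10 log₁₀(7.44×10⁷) = 78.72 dB
N = −174 + 78.72 + 6.64 = −88.64 dBm
SNR = P_sig − N = −84.6 − (−88.64) = 4.04 dB → 4.0 dB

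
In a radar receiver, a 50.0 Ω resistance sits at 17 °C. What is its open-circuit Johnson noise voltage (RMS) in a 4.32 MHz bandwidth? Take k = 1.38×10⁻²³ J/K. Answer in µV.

T = 17 °C + 273.15 = 290.15 K
V_n = √(4kTRB)
4kTRB = 4 × 1.38×10⁻²³ × 290.15 × 5.00×10¹ × 4.32×10⁶ = 3.46×10⁻¹² V²
V_n = √(3.46×10⁻¹²) = 1.86×10⁻⁶ V = 1.86 µV

1.86 µV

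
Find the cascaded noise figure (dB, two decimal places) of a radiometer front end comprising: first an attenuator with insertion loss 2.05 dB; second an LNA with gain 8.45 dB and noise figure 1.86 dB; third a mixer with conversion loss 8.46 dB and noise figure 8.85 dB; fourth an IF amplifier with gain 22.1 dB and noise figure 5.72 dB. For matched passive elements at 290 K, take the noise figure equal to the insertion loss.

9.23 dB

Convert to linear (a loss of L dB is a gain of −L dB): F_i = 10^(NF_i/10), G_i = 10^(G_i,dB/10)
  Stage 1: F_1 = 10^(2.05/10) = 1.603, G_1 = 10^(−2.05/10) = 0.6237
  Stage 2: F_2 = 10^(1.86/10) = 1.535, G_2 = 10^(8.45/10) = 6.998
  Stage 3: F_3 = 10^(8.85/10) = 7.674, G_3 = 10^(−8.46/10) = 0.1426
  Stage 4: F_4 = 10^(5.72/10) = 3.733, G_4 = 10^(22.1/10) = 162.2
Friis cascade:
  F = 1.603 + (1.535 − 1)/0.6237 + (7.674 − 1)/4.365 + (3.733 − 1)/0.6223 = 8.380
NF = 10 log₁₀(8.380) = 9.23 dB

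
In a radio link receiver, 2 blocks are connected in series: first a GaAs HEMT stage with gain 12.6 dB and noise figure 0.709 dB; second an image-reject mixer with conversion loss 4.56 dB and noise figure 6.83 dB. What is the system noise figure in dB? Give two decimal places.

Convert to linear (a loss of L dB is a gain of −L dB): F_i = 10^(NF_i/10), G_i = 10^(G_i,dB/10)
  Stage 1: F_1 = 10^(0.709/10) = 1.177, G_1 = 10^(12.6/10) = 18.20
  Stage 2: F_2 = 10^(6.83/10) = 4.819, G_2 = 10^(−4.56/10) = 0.3499
Friis cascade:
  F = 1.177 + (4.819 − 1)/18.20 = 1.387
NF = 10 log₁₀(1.387) = 1.42 dB

1.42 dB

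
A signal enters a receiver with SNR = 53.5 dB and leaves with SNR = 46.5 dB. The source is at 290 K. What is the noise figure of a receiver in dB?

NF (dB) = SNR_in(dB) − SNR_out(dB) when the source is at T₀
NF = 53.5 − 46.5 = 7.0 dB

7.0 dB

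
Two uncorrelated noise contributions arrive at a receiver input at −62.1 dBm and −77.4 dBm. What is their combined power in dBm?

Convert to linear, add, convert back:
P₁ = 6.17×10⁻¹⁰ W, P₂ = 1.82×10⁻¹¹ W
P_tot = 6.35×10⁻¹⁰ W → 10 log₁₀(P_tot / 10⁻³) = −62.0 dBm

−62.0 dBm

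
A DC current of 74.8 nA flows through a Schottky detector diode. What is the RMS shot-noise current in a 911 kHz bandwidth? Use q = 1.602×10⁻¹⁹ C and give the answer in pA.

I_n = √(2qI·B)
2qI·B = 2 × 1.602×10⁻¹⁹ × 7.48×10⁻⁸ × 9.11×10⁵ = 2.18×10⁻²⁰ A²
I_n = √(2.18×10⁻²⁰) = 1.48×10⁻¹⁰ A = 148 pA

148 pA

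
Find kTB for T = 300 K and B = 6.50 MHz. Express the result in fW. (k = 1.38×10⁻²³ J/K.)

26.9 fW

P_n = kTB = 1.38×10⁻²³ × 300 × 6.50×10⁶ = 2.69×10⁻¹⁴ W = 26.9 fW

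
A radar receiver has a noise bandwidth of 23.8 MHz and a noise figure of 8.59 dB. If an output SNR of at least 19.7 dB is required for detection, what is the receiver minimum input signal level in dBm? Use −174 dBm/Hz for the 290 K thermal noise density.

Sensitivity = −174 + 10 log₁₀(B) + NF + SNR_min
= −174 + 73.77 + 8.59 + 19.7
= −71.94 dBm → −71.9 dBm

−71.9 dBm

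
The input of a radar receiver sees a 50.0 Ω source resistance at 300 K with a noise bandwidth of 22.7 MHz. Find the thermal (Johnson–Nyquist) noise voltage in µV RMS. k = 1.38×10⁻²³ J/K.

4.34 µV

V_n = √(4kTRB)
4kTRB = 4 × 1.38×10⁻²³ × 300 × 5.00×10¹ × 2.27×10⁷ = 1.88×10⁻¹¹ V²
V_n = √(1.88×10⁻¹¹) = 4.34×10⁻⁶ V = 4.34 µV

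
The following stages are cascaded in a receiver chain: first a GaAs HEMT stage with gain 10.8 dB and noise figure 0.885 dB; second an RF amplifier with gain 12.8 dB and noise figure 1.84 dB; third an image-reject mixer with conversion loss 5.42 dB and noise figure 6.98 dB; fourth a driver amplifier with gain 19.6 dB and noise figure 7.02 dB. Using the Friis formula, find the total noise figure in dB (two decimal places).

1.30 dB

Convert to linear (a loss of L dB is a gain of −L dB): F_i = 10^(NF_i/10), G_i = 10^(G_i,dB/10)
  Stage 1: F_1 = 10^(0.885/10) = 1.226, G_1 = 10^(10.8/10) = 12.02
  Stage 2: F_2 = 10^(1.84/10) = 1.528, G_2 = 10^(12.8/10) = 19.05
  Stage 3: F_3 = 10^(6.98/10) = 4.989, G_3 = 10^(−5.42/10) = 0.2871
  Stage 4: F_4 = 10^(7.02/10) = 5.035, G_4 = 10^(19.6/10) = 91.20
Friis cascade:
  F = 1.226 + (1.528 − 1)/12.02 + (4.989 − 1)/229.1 + (5.035 − 1)/65.77 = 1.349
NF = 10 log₁₀(1.349) = 1.30 dB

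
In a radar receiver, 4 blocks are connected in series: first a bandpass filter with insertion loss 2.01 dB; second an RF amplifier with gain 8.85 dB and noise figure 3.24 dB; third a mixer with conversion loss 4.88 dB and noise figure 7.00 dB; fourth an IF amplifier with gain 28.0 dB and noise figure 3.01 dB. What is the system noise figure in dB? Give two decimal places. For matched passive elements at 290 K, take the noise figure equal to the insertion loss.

6.83 dB

Convert to linear (a loss of L dB is a gain of −L dB): F_i = 10^(NF_i/10), G_i = 10^(G_i,dB/10)
  Stage 1: F_1 = 10^(2.01/10) = 1.589, G_1 = 10^(−2.01/10) = 0.6295
  Stage 2: F_2 = 10^(3.24/10) = 2.109, G_2 = 10^(8.85/10) = 7.674
  Stage 3: F_3 = 10^(7.00/10) = 5.012, G_3 = 10^(−4.88/10) = 0.3251
  Stage 4: F_4 = 10^(3.01/10) = 2.000, G_4 = 10^(28.0/10) = 631.0
Friis cascade:
  F = 1.589 + (2.109 − 1)/0.6295 + (5.012 − 1)/4.831 + (2.000 − 1)/1.570 = 4.817
NF = 10 log₁₀(4.817) = 6.83 dB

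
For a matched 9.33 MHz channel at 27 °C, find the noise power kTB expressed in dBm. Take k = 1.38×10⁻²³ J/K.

−104.1 dBm

T = 27 °C + 273.15 = 300.15 K
P_n = kTB = 1.38×10⁻²³ × 300.15 × 9.33×10⁶ = 3.86×10⁻¹⁴ W
In dBm: 10 log₁₀(3.86×10⁻¹⁴ / 10⁻³) = −104.1 dBm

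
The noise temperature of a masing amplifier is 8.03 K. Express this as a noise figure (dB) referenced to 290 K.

0.119 dB

F = 1 + T_e/T₀ = 1 + 8.03/290 = 1.02769
NF = 10 log₁₀(1.02769) = 0.119 dB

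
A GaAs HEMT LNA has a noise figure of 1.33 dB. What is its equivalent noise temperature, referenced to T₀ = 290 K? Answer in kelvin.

104 K

F = 10^(1.33/10) = 1.35831
T_e = (F − 1)·T₀ = (1.35831 − 1) × 290 = 104 K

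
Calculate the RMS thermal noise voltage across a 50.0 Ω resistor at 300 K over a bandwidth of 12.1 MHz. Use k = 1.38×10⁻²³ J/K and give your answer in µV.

V_n = √(4kTRB)
4kTRB = 4 × 1.38×10⁻²³ × 300 × 5.00×10¹ × 1.21×10⁷ = 1.00×10⁻¹¹ V²
V_n = √(1.00×10⁻¹¹) = 3.17×10⁻⁶ V = 3.17 µV

3.17 µV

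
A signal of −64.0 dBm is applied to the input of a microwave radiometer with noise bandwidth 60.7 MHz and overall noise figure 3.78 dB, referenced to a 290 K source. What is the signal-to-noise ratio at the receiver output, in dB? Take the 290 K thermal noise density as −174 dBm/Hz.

Noise floor: N = −174 + 10 log₁₀(B) + NF
10 log₁₀(6.07×10⁷) = 77.83 dB
N = −174 + 77.83 + 3.78 = −92.39 dBm
SNR = P_sig − N = −64.0 − (−92.39) = 28.39 dB → 28.4 dB

28.4 dB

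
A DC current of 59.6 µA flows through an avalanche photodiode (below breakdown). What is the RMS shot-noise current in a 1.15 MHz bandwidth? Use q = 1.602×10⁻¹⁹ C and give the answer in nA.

I_n = √(2qI·B)
2qI·B = 2 × 1.602×10⁻¹⁹ × 5.96×10⁻⁵ × 1.15×10⁶ = 2.20×10⁻¹⁷ A²
I_n = √(2.20×10⁻¹⁷) = 4.69×10⁻⁹ A = 4.69 nA

4.69 nA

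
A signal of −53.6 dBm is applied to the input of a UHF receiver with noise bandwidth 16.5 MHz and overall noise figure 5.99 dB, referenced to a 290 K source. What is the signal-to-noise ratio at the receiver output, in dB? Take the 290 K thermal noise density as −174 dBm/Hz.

Noise floor: N = −174 + 10 log₁₀(B) + NF
10 log₁₀(1.65×10⁷) = 72.17 dB
N = −174 + 72.17 + 5.99 = −95.84 dBm
SNR = P_sig − N = −53.6 − (−95.84) = 42.24 dB → 42.2 dB

42.2 dB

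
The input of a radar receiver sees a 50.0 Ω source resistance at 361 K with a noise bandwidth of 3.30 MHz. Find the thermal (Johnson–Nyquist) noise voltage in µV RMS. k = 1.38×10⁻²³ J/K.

1.81 µV

V_n = √(4kTRB)
4kTRB = 4 × 1.38×10⁻²³ × 361 × 5.00×10¹ × 3.30×10⁶ = 3.29×10⁻¹² V²
V_n = √(3.29×10⁻¹²) = 1.81×10⁻⁶ V = 1.81 µV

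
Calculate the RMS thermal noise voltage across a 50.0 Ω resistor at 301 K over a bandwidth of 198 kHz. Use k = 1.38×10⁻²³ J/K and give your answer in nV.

406 nV

V_n = √(4kTRB)
4kTRB = 4 × 1.38×10⁻²³ × 301 × 5.00×10¹ × 1.98×10⁵ = 1.64×10⁻¹³ V²
V_n = √(1.64×10⁻¹³) = 4.06×10⁻⁷ V = 406 nV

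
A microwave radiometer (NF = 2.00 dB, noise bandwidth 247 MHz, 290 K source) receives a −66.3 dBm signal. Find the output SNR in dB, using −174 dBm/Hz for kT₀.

21.8 dB

Noise floor: N = −174 + 10 log₁₀(B) + NF
10 log₁₀(2.47×10⁸) = 83.93 dB
N = −174 + 83.93 + 2.00 = −88.07 dBm
SNR = P_sig − N = −66.3 − (−88.07) = 21.77 dB → 21.8 dB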